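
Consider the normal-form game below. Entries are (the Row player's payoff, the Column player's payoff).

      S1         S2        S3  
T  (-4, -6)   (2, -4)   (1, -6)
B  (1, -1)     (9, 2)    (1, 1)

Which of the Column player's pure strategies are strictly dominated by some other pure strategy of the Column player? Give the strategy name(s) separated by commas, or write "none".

S1 is strictly dominated by S2 (T: -4>-6, B: 2>-1).
Nothing dominates S2: S1 at T (-4>-6); S3 at T (-4>-6).
S2 strictly dominates S3 — T: -4>-6, B: 2>1.

S1, S3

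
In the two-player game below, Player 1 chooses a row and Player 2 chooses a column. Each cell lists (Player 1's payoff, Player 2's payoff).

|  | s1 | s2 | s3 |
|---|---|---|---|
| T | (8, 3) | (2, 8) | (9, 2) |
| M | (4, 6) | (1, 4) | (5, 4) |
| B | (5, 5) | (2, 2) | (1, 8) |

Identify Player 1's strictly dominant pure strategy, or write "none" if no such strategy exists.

T fails to dominate B at s2 (2=2).
M fails to dominate T at s1 (4<8).
B fails to dominate T at s1 (5<8).
No single strategy dominates all the others.

none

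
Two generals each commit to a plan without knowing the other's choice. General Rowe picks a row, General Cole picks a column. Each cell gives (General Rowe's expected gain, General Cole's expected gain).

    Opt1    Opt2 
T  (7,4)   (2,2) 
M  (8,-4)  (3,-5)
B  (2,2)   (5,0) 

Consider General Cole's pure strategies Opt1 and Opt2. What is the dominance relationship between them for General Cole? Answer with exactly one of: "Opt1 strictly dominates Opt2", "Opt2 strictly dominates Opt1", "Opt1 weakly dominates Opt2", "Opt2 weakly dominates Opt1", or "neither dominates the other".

Opt1 strictly dominates Opt2

Compare Opt1 to Opt2 across each choice by General Rowe: T: 4>2, M: -4>-5, B: 2>0.
Opt1 gives a strictly higher payoff against each choice by General Rowe, so Opt1 strictly dominates Opt2.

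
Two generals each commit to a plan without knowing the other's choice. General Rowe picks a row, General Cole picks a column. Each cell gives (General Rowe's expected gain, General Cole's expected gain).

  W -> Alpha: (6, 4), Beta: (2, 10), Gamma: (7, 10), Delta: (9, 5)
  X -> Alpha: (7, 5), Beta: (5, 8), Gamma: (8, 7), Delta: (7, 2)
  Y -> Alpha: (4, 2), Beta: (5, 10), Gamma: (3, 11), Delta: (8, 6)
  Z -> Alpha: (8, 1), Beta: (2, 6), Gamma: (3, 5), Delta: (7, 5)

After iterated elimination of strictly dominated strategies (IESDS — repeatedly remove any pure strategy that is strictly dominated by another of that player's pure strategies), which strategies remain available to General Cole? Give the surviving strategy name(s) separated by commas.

Beta, Gamma

For General Cole, Beta strictly dominates Alpha on the remaining rows (W: 10>4, X: 8>5, Y: 10>2, Z: 6>1); eliminate Alpha.
Column Delta is eliminated: Beta beats it against every remaining row (W: 10>5, X: 8>2, Y: 10>6, Z: 6>5).
Row W is eliminated: X beats it against every remaining column (Beta: 5>2, Gamma: 8>7).
Row Z is eliminated: X beats it against every remaining column (Beta: 5>2, Gamma: 8>3).
Among the remaining strategies, none is strictly dominated by another pure strategy of the same player, so the elimination stops.
Surviving strategies — General Rowe: {X, Y}; General Cole: {Beta, Gamma}.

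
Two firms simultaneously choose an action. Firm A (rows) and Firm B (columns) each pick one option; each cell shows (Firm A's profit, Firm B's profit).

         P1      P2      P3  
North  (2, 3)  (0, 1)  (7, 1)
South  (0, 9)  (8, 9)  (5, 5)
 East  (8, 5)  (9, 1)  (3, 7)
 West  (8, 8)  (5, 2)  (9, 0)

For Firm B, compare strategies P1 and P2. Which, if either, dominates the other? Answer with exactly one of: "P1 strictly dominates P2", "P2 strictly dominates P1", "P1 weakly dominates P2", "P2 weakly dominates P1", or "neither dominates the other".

Compare P1 to P2 across every action of Firm A: North: 3>1, South: 9=9, East: 5>1, West: 8>2.
P1 is at least as good everywhere and strictly better somewhere (tied only at South), so P1 weakly but not strictly dominates P2.

P1 weakly dominates P2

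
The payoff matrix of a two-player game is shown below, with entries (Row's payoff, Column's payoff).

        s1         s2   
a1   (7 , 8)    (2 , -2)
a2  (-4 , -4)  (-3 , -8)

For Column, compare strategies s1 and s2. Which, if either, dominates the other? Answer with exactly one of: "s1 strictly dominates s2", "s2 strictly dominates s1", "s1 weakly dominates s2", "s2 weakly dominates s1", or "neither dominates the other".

s1 strictly dominates s2

s1's payoffs vs s2's, by Row's action — a1: 8>-2, a2: -4>-8.
s1 gives a strictly higher payoff against every action of Row, so s1 strictly dominates s2.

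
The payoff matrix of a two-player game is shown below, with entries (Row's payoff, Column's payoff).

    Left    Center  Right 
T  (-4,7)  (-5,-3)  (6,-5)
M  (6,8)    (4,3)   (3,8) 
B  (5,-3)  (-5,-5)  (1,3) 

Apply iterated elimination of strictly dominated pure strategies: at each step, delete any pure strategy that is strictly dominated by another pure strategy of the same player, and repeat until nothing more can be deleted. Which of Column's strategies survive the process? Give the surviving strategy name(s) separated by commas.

Left, Right

Row's strategy B is strictly dominated by M (Left: 6>5, Center: 4>-5, Right: 3>1) and is removed.
Column Center is eliminated: Left beats it against every remaining row (T: 7>-3, M: 8>3).
Among the remaining strategies, none is strictly dominated by another pure strategy of the same player, so the elimination stops.
Surviving strategies — Row: {T, M}; Column: {Left, Right}.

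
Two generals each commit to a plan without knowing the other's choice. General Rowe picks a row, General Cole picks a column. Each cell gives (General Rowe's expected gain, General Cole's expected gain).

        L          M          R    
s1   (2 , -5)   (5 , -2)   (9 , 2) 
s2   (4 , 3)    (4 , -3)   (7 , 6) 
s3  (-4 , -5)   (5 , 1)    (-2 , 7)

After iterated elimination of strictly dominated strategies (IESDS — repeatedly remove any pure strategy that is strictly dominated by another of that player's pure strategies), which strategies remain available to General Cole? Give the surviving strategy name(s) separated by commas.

R

Column L is eliminated: R beats it against every remaining row (s1: 2>-5, s2: 6>3, s3: 7>-5).
Row s2 is eliminated: s1 beats it against every remaining column (M: 5>4, R: 9>7).
Column M is eliminated: R beats it against every remaining row (s1: 2>-2, s3: 7>1).
Row s3 is eliminated: s1 beats it against every remaining column (R: 9>-2).
Among the remaining strategies, none is strictly dominated by another pure strategy of the same player, so the elimination stops.
Surviving strategies — General Rowe: {s1}; General Cole: {R}.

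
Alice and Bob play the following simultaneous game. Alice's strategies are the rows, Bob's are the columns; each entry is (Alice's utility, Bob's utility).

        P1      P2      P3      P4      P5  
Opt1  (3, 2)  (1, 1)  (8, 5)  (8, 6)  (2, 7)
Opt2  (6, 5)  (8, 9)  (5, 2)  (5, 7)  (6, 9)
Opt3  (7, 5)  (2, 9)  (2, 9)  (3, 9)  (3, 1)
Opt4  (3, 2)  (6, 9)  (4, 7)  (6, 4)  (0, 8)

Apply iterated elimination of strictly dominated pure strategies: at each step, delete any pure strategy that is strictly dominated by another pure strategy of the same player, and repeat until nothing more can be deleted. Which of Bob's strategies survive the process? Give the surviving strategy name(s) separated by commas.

P2, P5

Bob's strategy P1 is strictly dominated by P4 (Opt1: 6>2, Opt2: 7>5, Opt3: 9>5, Opt4: 4>2) and is removed.
Row Opt3 is eliminated: Opt2 beats it against every remaining column (P2: 8>2, P3: 5>2, P4: 5>3, P5: 6>3).
For Bob, P5 strictly dominates P3 on the remaining rows (Opt1: 7>5, Opt2: 9>2, Opt4: 8>7); eliminate P3.
Column P4 is eliminated: P5 beats it against every remaining row (Opt1: 7>6, Opt2: 9>7, Opt4: 8>4).
For Alice, Opt2 strictly dominates Opt1 on the remaining columns (P2: 8>1, P5: 6>2); eliminate Opt1.
For Alice, Opt2 strictly dominates Opt4 on the remaining columns (P2: 8>6, P5: 6>0); eliminate Opt4.
Among the remaining strategies, none is strictly dominated by another pure strategy of the same player, so the elimination stops.
Surviving strategies — Alice: {Opt2}; Bob: {P2, P5}.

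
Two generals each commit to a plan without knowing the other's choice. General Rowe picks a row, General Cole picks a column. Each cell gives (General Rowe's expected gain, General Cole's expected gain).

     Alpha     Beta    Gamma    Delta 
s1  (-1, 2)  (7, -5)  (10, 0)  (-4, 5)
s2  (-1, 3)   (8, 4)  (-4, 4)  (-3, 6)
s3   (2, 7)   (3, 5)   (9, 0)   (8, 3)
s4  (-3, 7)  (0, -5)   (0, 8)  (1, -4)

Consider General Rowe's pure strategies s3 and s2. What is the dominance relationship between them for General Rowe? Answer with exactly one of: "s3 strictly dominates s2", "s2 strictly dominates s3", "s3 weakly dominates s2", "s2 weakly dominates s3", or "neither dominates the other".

neither dominates the other

s3's payoffs vs s2's, by General Cole's action — Alpha: 2>-1, Beta: 3<8, Gamma: 9>-4, Delta: 8>-3.
s3 does better at Alpha, Gamma, Delta but worse at Beta; neither strategy dominates the other.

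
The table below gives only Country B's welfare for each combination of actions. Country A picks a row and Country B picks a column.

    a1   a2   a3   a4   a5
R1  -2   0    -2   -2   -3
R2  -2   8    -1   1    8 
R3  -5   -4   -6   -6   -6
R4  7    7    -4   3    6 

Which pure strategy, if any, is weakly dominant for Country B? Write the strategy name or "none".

a2 vs a1: R1: 0>-2, R2: 8>-2, R3: -4>-5, R4: 7=7.
a2 vs a3: R1: 0>-2, R2: 8>-1, R3: -4>-6, R4: 7>-4.
a2 vs a4: R1: 0>-2, R2: 8>1, R3: -4>-6, R4: 7>3.
a2 vs a5: R1: 0>-3, R2: 8=8, R3: -4>-6, R4: 7>6.
a2 is at least as good as every other strategy against every opponent action, so it is weakly dominant.

a2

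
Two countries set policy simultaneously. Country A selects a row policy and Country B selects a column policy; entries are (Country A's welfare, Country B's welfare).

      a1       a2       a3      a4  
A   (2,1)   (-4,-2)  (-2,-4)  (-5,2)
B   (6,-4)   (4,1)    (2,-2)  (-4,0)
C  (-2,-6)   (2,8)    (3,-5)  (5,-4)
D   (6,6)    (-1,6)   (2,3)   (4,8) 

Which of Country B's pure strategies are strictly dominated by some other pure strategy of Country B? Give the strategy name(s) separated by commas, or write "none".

a1 is strictly dominated by a4 (A: 2>1, B: 0>-4, C: -4>-6, D: 8>6).
Nothing dominates a2: a1 at B (1>-4); a3 at A (-2>-4); a4 at B (1>0).
a3: dominated, since a2 does at least as well everywhere (A: -2>-4, B: 1>-2, C: 8>-5, D: 6>3).
Nothing dominates a4: a1 at A (2>1); a2 at A (2>-2); a3 at A (2>-4).

a1, a3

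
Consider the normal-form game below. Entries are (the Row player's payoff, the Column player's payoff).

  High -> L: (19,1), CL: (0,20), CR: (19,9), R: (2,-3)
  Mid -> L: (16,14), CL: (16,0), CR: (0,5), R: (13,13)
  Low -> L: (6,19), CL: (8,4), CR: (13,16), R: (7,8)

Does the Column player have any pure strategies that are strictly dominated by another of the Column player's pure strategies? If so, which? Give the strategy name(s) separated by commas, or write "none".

Nothing dominates L: CL at Mid (14>0); CR at Mid (14>5); R at High (1>-3).
Nothing dominates CL: L at High (20>1); CR at High (20>9); R at High (20>-3).
CR is not dominated — it holds its own against L at High (9>1); CL at Mid (5>0); R at High (9>-3).
R: dominated, since L does at least as well everywhere (High: 1>-3, Mid: 14>13, Low: 19>8).

R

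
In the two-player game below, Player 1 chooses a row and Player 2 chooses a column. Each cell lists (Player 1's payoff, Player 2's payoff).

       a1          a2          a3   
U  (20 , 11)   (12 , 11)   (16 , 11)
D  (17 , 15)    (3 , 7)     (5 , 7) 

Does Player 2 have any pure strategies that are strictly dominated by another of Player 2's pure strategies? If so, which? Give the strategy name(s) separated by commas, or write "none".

none

a1: no other strategy beats it everywhere (a2 at U (11=11); a3 at U (11=11)).
a2 is not dominated — it holds its own against a1 at U (11=11); a3 at U (11=11).
Nothing dominates a3: a1 at U (11=11); a2 at U (11=11).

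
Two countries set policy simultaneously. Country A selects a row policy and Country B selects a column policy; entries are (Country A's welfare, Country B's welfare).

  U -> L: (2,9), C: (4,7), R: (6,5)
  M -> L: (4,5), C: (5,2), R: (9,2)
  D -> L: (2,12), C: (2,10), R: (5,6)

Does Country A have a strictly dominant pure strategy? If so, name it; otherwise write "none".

M

M vs U: L: 4>2, C: 5>4, R: 9>6.
M vs D: L: 4>2, C: 5>2, R: 9>5.
M strictly beats every other strategy against every opponent action, so it is strictly dominant.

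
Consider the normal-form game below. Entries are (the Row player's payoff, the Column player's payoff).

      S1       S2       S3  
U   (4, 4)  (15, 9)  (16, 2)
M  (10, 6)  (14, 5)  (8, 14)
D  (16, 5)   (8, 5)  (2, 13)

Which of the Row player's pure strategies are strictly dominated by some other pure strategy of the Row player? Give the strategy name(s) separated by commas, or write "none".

none

U: no other strategy beats it everywhere (M at S2 (15>14); D at S2 (15>8)).
M: no other strategy beats it everywhere (U at S1 (10>4); D at S2 (14>8)).
Nothing dominates D: U at S1 (16>4); M at S1 (16>10).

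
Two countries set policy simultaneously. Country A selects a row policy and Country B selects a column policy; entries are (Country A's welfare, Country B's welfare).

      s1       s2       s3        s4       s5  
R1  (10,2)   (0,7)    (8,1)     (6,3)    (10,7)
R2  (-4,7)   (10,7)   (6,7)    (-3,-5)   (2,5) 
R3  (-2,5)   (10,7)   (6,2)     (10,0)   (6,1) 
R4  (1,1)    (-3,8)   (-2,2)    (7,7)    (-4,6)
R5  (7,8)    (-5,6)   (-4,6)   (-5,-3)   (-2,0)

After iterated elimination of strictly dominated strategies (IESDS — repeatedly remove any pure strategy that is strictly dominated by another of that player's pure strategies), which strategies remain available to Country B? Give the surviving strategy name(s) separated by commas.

Country A's strategy R5 is strictly dominated by R1 (s1: 10>7, s2: 0>-5, s3: 8>-4, s4: 6>-5, s5: 10>-2) and is removed.
Column s4 is eliminated: s2 beats it against every remaining row (R1: 7>3, R2: 7>-5, R3: 7>0, R4: 8>7).
Country A's strategy R4 is strictly dominated by R1 (s1: 10>1, s2: 0>-3, s3: 8>-2, s5: 10>-4) and is removed.
Among the remaining strategies, none is strictly dominated by another pure strategy of the same player, so the elimination stops.
Surviving strategies — Country A: {R1, R2, R3}; Country B: {s1, s2, s3, s5}.

s1, s2, s3, s5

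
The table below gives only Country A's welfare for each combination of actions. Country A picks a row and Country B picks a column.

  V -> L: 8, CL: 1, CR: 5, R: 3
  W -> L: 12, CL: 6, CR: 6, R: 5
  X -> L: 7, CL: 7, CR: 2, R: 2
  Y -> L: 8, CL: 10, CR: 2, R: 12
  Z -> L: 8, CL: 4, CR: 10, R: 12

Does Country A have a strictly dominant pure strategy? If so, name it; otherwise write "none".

none

V fails to dominate W at L (8<12).
W fails to dominate X at CL (6<7).
X fails to dominate V at L (7<8).
Y fails to dominate V at L (8=8).
Z fails to dominate V at L (8=8).
No single strategy dominates all the others.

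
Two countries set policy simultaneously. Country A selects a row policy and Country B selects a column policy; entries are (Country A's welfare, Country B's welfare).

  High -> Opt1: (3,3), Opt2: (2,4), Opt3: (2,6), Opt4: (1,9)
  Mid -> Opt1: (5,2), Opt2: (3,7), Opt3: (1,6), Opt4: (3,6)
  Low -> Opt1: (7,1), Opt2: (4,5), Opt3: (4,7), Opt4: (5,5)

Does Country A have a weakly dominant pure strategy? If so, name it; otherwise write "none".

Low

Low vs High: Opt1: 7>3, Opt2: 4>2, Opt3: 4>2, Opt4: 5>1.
Low vs Mid: Opt1: 7>5, Opt2: 4>3, Opt3: 4>1, Opt4: 5>3.
Low is at least as good as every other strategy against every opponent action, so it is weakly dominant.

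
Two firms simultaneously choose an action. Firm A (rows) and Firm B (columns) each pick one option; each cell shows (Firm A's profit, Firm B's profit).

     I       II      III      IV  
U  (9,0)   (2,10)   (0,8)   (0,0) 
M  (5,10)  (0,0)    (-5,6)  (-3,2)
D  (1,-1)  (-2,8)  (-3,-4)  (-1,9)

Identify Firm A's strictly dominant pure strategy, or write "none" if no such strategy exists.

U

U vs M: I: 9>5, II: 2>0, III: 0>-5, IV: 0>-3.
U vs D: I: 9>1, II: 2>-2, III: 0>-3, IV: 0>-1.
U strictly beats every other strategy against every opponent action, so it is strictly dominant.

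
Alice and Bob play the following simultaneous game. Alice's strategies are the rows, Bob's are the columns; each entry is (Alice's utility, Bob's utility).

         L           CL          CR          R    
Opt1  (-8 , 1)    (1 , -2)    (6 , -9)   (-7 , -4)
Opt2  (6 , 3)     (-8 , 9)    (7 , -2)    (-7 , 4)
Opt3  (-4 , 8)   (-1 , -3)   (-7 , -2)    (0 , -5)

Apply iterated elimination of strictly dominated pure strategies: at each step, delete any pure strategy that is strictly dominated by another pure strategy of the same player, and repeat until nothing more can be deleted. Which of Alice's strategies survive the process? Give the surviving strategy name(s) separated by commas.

Bob's strategy CR is strictly dominated by L (Opt1: 1>-9, Opt2: 3>-2, Opt3: 8>-2) and is removed.
For Bob, CL strictly dominates R on the remaining rows (Opt1: -2>-4, Opt2: 9>4, Opt3: -3>-5); eliminate R.
Among the remaining strategies, none is strictly dominated by another pure strategy of the same player, so the elimination stops.
Surviving strategies — Alice: {Opt1, Opt2, Opt3}; Bob: {L, CL}.

Opt1, Opt2, Opt3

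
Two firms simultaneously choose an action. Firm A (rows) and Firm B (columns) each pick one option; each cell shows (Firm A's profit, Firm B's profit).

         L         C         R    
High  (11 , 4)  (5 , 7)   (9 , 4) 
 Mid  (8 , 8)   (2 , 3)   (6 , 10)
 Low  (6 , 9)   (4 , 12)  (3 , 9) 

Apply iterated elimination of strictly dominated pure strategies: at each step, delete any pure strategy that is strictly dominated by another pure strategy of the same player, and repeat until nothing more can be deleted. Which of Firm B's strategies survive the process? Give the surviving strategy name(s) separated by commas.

Row Mid is eliminated: High beats it against every remaining column (L: 11>8, C: 5>2, R: 9>6).
Firm A's strategy Low is strictly dominated by High (L: 11>6, C: 5>4, R: 9>3) and is removed.
For Firm B, C strictly dominates L on the remaining rows (High: 7>4); eliminate L.
For Firm B, C strictly dominates R on the remaining rows (High: 7>4); eliminate R.
Among the remaining strategies, none is strictly dominated by another pure strategy of the same player, so the elimination stops.
Surviving strategies — Firm A: {High}; Firm B: {C}.

C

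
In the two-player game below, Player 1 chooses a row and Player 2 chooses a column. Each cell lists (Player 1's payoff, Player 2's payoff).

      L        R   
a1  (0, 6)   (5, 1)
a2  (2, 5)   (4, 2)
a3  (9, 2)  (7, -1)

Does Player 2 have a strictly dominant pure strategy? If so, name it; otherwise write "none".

L vs R: a1: 6>1, a2: 5>2, a3: 2>-1.
L strictly beats every other strategy against every opponent action, so it is strictly dominant.

L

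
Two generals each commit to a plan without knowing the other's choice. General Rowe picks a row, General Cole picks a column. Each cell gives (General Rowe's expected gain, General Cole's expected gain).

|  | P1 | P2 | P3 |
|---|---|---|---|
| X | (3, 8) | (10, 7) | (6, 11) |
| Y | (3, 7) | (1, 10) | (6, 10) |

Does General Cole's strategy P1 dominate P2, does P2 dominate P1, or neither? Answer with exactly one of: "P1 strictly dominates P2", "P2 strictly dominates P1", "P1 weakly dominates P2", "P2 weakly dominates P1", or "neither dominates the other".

neither dominates the other

P1's payoffs vs P2's, by General Rowe's action — X: 8>7, Y: 7<10.
P1 does better at X but worse at Y; neither strategy dominates the other.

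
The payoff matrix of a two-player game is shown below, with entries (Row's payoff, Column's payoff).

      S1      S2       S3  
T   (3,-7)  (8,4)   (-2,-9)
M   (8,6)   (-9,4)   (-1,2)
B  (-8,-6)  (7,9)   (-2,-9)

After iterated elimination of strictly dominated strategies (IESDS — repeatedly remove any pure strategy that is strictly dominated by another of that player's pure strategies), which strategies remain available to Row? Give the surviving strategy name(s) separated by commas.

T, M

Column S3 is eliminated: S1 beats it against every remaining row (T: -7>-9, M: 6>2, B: -6>-9).
Row B is eliminated: T beats it against every remaining column (S1: 3>-8, S2: 8>7).
Among the remaining strategies, none is strictly dominated by another pure strategy of the same player, so the elimination stops.
Surviving strategies — Row: {T, M}; Column: {S1, S2}.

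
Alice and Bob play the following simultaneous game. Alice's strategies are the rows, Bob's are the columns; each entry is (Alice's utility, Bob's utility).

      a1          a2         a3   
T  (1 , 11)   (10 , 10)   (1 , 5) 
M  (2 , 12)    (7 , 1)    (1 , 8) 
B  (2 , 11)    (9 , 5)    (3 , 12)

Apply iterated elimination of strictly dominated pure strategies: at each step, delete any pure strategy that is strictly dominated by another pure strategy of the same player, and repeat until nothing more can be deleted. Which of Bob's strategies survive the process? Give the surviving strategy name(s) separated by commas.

a1, a3

Column a2 is eliminated: a1 beats it against every remaining row (T: 11>10, M: 12>1, B: 11>5).
Row T is eliminated: B beats it against every remaining column (a1: 2>1, a3: 3>1).
Among the remaining strategies, none is strictly dominated by another pure strategy of the same player, so the elimination stops.
Surviving strategies — Alice: {M, B}; Bob: {a1, a3}.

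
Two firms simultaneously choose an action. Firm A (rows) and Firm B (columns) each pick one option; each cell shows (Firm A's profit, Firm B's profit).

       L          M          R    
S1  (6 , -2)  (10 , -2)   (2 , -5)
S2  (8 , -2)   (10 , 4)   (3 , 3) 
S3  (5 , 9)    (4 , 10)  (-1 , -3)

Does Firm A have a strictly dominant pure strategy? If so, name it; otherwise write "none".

S1 fails to dominate S2 at L (6<8).
S2 fails to dominate S1 at M (10=10).
S3 fails to dominate S1 at L (5<6).
No single strategy dominates all the others.

none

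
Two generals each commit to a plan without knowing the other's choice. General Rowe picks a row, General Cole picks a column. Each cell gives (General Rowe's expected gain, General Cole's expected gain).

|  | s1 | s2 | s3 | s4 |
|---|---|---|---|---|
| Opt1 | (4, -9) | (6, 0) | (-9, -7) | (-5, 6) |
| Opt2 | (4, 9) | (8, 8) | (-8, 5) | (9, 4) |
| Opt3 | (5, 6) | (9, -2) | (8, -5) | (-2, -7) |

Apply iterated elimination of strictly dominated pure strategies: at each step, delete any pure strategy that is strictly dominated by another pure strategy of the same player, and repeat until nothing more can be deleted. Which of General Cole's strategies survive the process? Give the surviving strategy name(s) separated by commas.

s1

Row Opt1 is eliminated: Opt3 beats it against every remaining column (s1: 5>4, s2: 9>6, s3: 8>-9, s4: -2>-5).
For General Cole, s1 strictly dominates s2 on the remaining rows (Opt2: 9>8, Opt3: 6>-2); eliminate s2.
Column s3 is eliminated: s1 beats it against every remaining row (Opt2: 9>5, Opt3: 6>-5).
Column s4 is eliminated: s1 beats it against every remaining row (Opt2: 9>4, Opt3: 6>-7).
For General Rowe, Opt3 strictly dominates Opt2 on the remaining columns (s1: 5>4); eliminate Opt2.
Among the remaining strategies, none is strictly dominated by another pure strategy of the same player, so the elimination stops.
Surviving strategies — General Rowe: {Opt3}; General Cole: {s1}.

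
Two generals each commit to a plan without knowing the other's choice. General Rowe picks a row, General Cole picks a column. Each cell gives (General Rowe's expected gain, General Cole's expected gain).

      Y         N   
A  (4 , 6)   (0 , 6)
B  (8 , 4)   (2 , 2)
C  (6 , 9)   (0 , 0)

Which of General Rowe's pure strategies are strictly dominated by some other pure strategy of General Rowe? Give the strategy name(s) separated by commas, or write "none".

B strictly dominates A — Y: 8>4, N: 2>0.
B is not dominated — it holds its own against A at Y (8>4); C at Y (8>6).
C is strictly dominated by B (Y: 8>6, N: 2>0).

A, C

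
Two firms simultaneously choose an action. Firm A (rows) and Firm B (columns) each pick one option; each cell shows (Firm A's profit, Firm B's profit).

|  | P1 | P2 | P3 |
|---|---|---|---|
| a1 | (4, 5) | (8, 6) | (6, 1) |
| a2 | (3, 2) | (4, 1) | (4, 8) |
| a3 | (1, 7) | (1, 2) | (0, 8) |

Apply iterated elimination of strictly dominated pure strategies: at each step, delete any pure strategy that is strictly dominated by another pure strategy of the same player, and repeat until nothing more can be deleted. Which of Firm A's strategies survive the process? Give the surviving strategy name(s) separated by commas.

a1

For Firm A, a1 strictly dominates a2 on the remaining columns (P1: 4>3, P2: 8>4, P3: 6>4); eliminate a2.
Firm A's strategy a3 is strictly dominated by a1 (P1: 4>1, P2: 8>1, P3: 6>0) and is removed.
For Firm B, P2 strictly dominates P1 on the remaining rows (a1: 6>5); eliminate P1.
Column P3 is eliminated: P2 beats it against every remaining row (a1: 6>1).
Among the remaining strategies, none is strictly dominated by another pure strategy of the same player, so the elimination stops.
Surviving strategies — Firm A: {a1}; Firm B: {P2}.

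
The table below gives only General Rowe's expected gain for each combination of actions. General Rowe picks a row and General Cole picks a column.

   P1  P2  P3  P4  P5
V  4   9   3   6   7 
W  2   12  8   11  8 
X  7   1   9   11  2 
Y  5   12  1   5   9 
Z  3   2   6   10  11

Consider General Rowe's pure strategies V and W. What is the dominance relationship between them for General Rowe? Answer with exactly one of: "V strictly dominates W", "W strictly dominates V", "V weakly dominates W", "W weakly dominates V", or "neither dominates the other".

neither dominates the other

V's payoffs vs W's, by General Cole's action — P1: 4>2, P2: 9<12, P3: 3<8, P4: 6<11, P5: 7<8.
V does better at P1 but worse at P2, P3, P4, P5; neither strategy dominates the other.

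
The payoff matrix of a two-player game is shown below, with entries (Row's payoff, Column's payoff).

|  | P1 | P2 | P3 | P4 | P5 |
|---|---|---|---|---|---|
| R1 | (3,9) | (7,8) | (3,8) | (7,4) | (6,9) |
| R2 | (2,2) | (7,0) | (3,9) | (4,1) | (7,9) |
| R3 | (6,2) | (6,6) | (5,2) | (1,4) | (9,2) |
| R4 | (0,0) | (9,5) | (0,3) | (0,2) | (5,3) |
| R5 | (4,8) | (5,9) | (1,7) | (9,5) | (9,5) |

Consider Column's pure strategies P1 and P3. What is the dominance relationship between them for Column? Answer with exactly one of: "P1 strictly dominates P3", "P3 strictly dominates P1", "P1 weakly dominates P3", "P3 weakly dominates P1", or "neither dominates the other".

neither dominates the other

P1's payoffs vs P3's, by Row's action — R1: 9>8, R2: 2<9, R3: 2=2, R4: 0<3, R5: 8>7.
P1 does better at R1, R5 but worse at R2, R4; neither strategy dominates the other.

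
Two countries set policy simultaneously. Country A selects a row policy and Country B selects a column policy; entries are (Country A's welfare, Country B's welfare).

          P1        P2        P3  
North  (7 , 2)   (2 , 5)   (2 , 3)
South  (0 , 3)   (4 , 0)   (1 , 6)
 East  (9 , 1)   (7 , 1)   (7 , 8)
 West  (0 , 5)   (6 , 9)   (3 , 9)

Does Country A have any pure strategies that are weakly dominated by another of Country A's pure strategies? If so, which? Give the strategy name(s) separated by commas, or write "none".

East weakly dominates North — P1: 9>7, P2: 7>2, P3: 7>2.
East weakly dominates South — P1: 9>0, P2: 7>4, P3: 7>1.
Nothing dominates East: North at P1 (9>7); South at P1 (9>0); West at P1 (9>0).
West is weakly dominated by East (P1: 9>0, P2: 7>6, P3: 7>3).

North, South, West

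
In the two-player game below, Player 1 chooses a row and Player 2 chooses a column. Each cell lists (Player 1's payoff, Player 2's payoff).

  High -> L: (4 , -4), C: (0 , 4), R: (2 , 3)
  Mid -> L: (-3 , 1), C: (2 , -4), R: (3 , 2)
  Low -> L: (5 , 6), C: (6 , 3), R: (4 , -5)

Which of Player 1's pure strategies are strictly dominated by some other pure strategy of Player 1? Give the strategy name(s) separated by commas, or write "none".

High: dominated, since Low does at least as well everywhere (L: 5>4, C: 6>0, R: 4>2).
Low strictly dominates Mid — L: 5>-3, C: 6>2, R: 4>3.
Nothing dominates Low: High at L (5>4); Mid at L (5>-3).

High, Mid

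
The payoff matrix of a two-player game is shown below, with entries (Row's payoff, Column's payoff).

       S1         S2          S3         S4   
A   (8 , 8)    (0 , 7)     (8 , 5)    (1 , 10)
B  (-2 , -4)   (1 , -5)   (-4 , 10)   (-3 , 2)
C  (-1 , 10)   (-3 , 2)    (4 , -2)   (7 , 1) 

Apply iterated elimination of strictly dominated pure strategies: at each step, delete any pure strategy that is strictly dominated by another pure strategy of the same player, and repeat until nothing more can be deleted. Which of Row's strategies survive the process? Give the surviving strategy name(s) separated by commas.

Column S2 is eliminated: S1 beats it against every remaining row (A: 8>7, B: -4>-5, C: 10>2).
Row's strategy B is strictly dominated by A (S1: 8>-2, S3: 8>-4, S4: 1>-3) and is removed.
Column S3 is eliminated: S1 beats it against every remaining row (A: 8>5, C: 10>-2).
Among the remaining strategies, none is strictly dominated by another pure strategy of the same player, so the elimination stops.
Surviving strategies — Row: {A, C}; Column: {S1, S4}.

A, C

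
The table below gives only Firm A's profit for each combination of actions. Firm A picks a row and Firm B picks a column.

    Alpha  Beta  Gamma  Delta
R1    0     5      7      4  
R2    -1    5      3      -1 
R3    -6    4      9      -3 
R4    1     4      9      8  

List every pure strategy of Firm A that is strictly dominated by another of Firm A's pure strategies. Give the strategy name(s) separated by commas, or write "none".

none

R1 is not dominated — it holds its own against R2 at Alpha (0>-1); R3 at Alpha (0>-6); R4 at Beta (5>4).
R2: no other strategy beats it everywhere (R1 at Beta (5=5); R3 at Alpha (-1>-6); R4 at Beta (5>4)).
R3: no other strategy beats it everywhere (R1 at Gamma (9>7); R2 at Gamma (9>3); R4 at Beta (4=4)).
R4: no other strategy beats it everywhere (R1 at Alpha (1>0); R2 at Alpha (1>-1); R3 at Alpha (1>-6)).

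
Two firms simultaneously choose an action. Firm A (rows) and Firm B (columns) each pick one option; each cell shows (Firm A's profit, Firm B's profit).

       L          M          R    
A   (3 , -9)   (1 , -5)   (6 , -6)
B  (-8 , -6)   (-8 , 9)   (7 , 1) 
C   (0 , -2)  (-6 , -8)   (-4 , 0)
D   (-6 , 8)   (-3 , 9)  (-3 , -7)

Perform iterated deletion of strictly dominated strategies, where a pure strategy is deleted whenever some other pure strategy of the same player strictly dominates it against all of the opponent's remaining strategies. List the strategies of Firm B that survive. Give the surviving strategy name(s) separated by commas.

Firm A's strategy C is strictly dominated by A (L: 3>0, M: 1>-6, R: 6>-4) and is removed.
Row D is eliminated: A beats it against every remaining column (L: 3>-6, M: 1>-3, R: 6>-3).
For Firm B, M strictly dominates L on the remaining rows (A: -5>-9, B: 9>-6); eliminate L.
Column R is eliminated: M beats it against every remaining row (A: -5>-6, B: 9>1).
Row B is eliminated: A beats it against every remaining column (M: 1>-8).
Among the remaining strategies, none is strictly dominated by another pure strategy of the same player, so the elimination stops.
Surviving strategies — Firm A: {A}; Firm B: {M}.

M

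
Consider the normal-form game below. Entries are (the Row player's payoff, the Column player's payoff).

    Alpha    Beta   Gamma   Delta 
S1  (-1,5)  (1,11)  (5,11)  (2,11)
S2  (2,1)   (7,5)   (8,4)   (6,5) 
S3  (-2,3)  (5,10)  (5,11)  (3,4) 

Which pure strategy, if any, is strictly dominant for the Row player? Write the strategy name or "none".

S2

S2 vs S1: Alpha: 2>-1, Beta: 7>1, Gamma: 8>5, Delta: 6>2.
S2 vs S3: Alpha: 2>-2, Beta: 7>5, Gamma: 8>5, Delta: 6>3.
S2 strictly beats every other strategy against every opponent action, so it is strictly dominant.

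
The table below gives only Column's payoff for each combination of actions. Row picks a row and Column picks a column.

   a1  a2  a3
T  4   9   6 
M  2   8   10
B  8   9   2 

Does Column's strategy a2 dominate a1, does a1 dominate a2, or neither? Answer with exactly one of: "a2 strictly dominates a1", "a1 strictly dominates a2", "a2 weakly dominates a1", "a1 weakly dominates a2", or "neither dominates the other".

a2 strictly dominates a1

Compare a2 to a1 across every action of Row: T: 9>4, M: 8>2, B: 9>8.
Every comparison favours a2, so a2 strictly dominates a1.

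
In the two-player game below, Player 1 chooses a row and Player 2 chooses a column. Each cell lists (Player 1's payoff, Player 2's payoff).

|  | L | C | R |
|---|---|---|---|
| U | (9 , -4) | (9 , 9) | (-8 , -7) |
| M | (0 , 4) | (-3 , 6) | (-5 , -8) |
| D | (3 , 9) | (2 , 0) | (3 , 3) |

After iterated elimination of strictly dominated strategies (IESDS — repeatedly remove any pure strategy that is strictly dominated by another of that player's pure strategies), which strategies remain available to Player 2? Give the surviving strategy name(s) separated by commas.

For Player 1, D strictly dominates M on the remaining columns (L: 3>0, C: 2>-3, R: 3>-5); eliminate M.
For Player 2, L strictly dominates R on the remaining rows (U: -4>-7, D: 9>3); eliminate R.
Player 1's strategy D is strictly dominated by U (L: 9>3, C: 9>2) and is removed.
Player 2's strategy L is strictly dominated by C (U: 9>-4) and is removed.
Among the remaining strategies, none is strictly dominated by another pure strategy of the same player, so the elimination stops.
Surviving strategies — Player 1: {U}; Player 2: {C}.

C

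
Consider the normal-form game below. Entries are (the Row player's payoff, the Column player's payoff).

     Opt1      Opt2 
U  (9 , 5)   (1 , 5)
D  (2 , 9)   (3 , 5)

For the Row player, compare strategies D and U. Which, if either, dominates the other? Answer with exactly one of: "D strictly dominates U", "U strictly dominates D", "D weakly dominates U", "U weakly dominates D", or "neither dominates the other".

neither dominates the other

Compare D to U across every action of the Column player: Opt1: 2<9, Opt2: 3>1.
D does better at Opt2 but worse at Opt1; neither strategy dominates the other.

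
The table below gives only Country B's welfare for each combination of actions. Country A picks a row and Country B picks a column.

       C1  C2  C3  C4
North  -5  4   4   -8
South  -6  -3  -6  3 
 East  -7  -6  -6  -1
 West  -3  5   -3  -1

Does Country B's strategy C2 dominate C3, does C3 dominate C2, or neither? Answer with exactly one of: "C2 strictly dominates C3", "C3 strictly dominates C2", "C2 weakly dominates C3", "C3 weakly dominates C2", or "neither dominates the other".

Compare C2 to C3 across each opponent action: North: 4=4, South: -3>-6, East: -6=-6, West: 5>-3.
C2 is at least as good everywhere and strictly better somewhere (tied only at North, East), so C2 weakly but not strictly dominates C3.

C2 weakly dominates C3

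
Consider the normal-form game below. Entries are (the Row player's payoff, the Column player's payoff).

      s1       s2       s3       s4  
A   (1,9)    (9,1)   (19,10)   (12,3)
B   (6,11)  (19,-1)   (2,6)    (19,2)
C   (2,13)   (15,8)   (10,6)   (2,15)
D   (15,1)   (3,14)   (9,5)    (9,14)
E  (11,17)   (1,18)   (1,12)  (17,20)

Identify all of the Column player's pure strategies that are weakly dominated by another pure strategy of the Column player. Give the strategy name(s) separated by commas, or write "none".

s2

s1: no other strategy beats it everywhere (s2 at A (9>1); s3 at B (11>6); s4 at A (9>3)).
s4 weakly dominates s2 — A: 3>1, B: 2>-1, C: 15>8, D: 14=14, E: 20>18.
Nothing dominates s3: s1 at A (10>9); s2 at A (10>1); s4 at A (10>3).
s4: no other strategy beats it everywhere (s1 at C (15>13); s2 at A (3>1); s3 at C (15>6)).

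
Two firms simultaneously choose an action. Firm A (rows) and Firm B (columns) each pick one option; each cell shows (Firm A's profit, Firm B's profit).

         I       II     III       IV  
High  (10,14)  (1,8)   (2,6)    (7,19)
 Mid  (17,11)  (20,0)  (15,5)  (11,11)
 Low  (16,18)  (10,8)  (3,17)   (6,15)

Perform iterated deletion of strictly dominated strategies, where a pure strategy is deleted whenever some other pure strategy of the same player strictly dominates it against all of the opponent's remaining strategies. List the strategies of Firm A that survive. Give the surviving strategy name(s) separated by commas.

Mid

For Firm A, Mid strictly dominates High on the remaining columns (I: 17>10, II: 20>1, III: 15>2, IV: 11>7); eliminate High.
Row Low is eliminated: Mid beats it against every remaining column (I: 17>16, II: 20>10, III: 15>3, IV: 11>6).
Firm B's strategy II is strictly dominated by I (Mid: 11>0) and is removed.
Firm B's strategy III is strictly dominated by I (Mid: 11>5) and is removed.
Among the remaining strategies, none is strictly dominated by another pure strategy of the same player, so the elimination stops.
Surviving strategies — Firm A: {Mid}; Firm B: {I, IV}.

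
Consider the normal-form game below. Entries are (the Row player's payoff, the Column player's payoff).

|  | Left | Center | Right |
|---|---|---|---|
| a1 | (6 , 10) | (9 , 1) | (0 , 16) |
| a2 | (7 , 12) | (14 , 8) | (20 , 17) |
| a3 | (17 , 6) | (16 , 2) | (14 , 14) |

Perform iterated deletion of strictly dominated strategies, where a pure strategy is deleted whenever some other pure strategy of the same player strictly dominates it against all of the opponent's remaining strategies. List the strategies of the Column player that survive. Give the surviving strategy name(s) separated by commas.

Right

The Row player's strategy a1 is strictly dominated by a2 (Left: 7>6, Center: 14>9, Right: 20>0) and is removed.
Column Left is eliminated: Right beats it against every remaining row (a2: 17>12, a3: 14>6).
The Column player's strategy Center is strictly dominated by Right (a2: 17>8, a3: 14>2) and is removed.
For the Row player, a2 strictly dominates a3 on the remaining columns (Right: 20>14); eliminate a3.
Among the remaining strategies, none is strictly dominated by another pure strategy of the same player, so the elimination stops.
Surviving strategies — the Row player: {a2}; the Column player: {Right}.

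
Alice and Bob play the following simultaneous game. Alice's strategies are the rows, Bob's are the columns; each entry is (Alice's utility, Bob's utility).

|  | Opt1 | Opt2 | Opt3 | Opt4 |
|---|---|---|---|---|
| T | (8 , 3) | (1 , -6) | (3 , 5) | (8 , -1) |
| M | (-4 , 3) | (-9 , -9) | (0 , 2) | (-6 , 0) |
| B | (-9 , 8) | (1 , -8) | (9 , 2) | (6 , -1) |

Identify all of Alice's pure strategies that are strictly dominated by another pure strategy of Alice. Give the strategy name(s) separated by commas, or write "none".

M

Nothing dominates T: M at Opt1 (8>-4); B at Opt1 (8>-9).
T strictly dominates M — Opt1: 8>-4, Opt2: 1>-9, Opt3: 3>0, Opt4: 8>-6.
B is not dominated — it holds its own against T at Opt2 (1=1); M at Opt2 (1>-9).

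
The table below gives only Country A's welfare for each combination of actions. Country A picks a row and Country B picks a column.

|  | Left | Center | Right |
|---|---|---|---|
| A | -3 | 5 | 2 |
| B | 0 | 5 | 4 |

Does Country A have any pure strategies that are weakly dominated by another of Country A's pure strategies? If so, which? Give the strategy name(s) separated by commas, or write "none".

A

A is weakly dominated by B (Left: 0>-3, Center: 5=5, Right: 4>2).
B: no other strategy beats it everywhere (A at Left (0>-3)).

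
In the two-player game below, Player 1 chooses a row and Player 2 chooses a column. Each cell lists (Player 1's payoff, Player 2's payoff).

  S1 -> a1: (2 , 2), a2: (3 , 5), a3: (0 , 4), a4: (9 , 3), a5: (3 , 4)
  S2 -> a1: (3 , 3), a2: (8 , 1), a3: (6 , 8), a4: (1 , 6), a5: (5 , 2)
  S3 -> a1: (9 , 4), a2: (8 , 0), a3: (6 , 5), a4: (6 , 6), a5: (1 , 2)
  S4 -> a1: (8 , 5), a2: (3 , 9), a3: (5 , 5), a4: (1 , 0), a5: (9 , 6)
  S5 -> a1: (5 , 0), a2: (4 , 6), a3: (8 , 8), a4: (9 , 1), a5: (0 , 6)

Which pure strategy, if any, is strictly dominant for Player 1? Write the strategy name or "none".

none

S1 fails to dominate S2 at a1 (2<3).
S2 fails to dominate S1 at a4 (1<9).
S3 fails to dominate S1 at a4 (6<9).
S4 fails to dominate S1 at a2 (3=3).
S5 fails to dominate S1 at a4 (9=9).
No single strategy dominates all the others.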